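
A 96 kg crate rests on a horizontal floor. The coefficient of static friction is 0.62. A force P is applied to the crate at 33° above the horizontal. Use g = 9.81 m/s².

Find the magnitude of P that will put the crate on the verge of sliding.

P ≈ 496 N

N = m g − P sin α (the pull lifts the crate).
At impending slip, P cos α = μ_s N = μ_s (m g − P sin α).
Solving: P (cos α + μ_s sin α) = μ_s m g → P = 0.62×942/(cos 33° + 0.62 sin 33°) = 584/1.176 = 496 N.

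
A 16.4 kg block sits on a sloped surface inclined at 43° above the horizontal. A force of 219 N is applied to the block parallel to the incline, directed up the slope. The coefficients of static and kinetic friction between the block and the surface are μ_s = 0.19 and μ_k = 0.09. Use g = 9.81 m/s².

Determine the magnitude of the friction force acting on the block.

f ≈ 10.6 N (down the incline)

Normal force: N = m g cos θ = 16.4 × 9.81 × cos 43° = 117.7 N.
The friction needed for equilibrium is m g sin θ − P = 109.7 − 219 = -109.3 N, measured positive up-slope.
Static friction can supply at most μ_s N = 22.36 N.
|-109.3| exceeds 22.36 N, so the block slips up-slope; friction is kinetic, f = μ_k N = 0.09×117.7 = 10.6 N.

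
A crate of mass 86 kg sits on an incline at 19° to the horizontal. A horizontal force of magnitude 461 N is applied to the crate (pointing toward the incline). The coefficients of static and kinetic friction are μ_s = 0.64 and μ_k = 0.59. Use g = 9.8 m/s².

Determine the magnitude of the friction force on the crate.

Normal direction: N = m g cos θ + P sin θ = 947 N.
Along the incline, the net driving force (taking up-slope positive) is P cos θ − m g sin θ = 435.9 − 274.4 = 161.5 N, so equilibrium requires friction f = -161.5 N (down-slope).
Maximum static friction: μ_s N = 0.64 × 947 = 606.1 N.
Since 161.5 N is within the 606.1 N limit, the crate stays put and friction is exactly 161 N.

f ≈ 161 N (down the incline)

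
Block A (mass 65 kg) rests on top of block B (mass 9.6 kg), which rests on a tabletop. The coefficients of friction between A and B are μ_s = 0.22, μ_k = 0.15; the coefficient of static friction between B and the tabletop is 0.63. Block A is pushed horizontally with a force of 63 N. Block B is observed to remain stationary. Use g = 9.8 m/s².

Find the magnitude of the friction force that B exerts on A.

Between the blocks, N₁ = m_A g = 637 N.
So the A–B interface can sustain at most μ_s N₁ = 140.1 N of static friction.
P = 63 N is within that limit, so A and B move together (both at rest); the A–B friction is simply f₁ = P = 63 N.
By Newton's third law B feels 63 N forward from A. With B stationary, the floor's static friction on B balances it: f₂ = 63 N (well within μ_s(m_A+m_B)g = 460.6 N).

f ≈ 63 N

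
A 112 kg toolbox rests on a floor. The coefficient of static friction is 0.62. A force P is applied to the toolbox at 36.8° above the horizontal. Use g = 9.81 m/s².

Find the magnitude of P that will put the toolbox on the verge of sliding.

N = m g − P sin α (the pull lifts the toolbox).
At impending slip, P cos α = μ_s N = μ_s (m g − P sin α).
Solving: P (cos α + μ_s sin α) = μ_s m g → P = 0.62×1100/(cos 36.8° + 0.62 sin 36.8°) = 681/1.172 = 581 N.

P ≈ 581 N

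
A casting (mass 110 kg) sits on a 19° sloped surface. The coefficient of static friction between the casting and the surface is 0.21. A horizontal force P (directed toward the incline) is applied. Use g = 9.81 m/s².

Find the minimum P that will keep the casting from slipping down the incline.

P_min ≈ 135 N

The casting tends to slide down (tan θ > μ_s), so at the point of impending slip friction acts up-slope at its limit: f = μ_s N.
Perpendicular to the incline: N = m g cos θ + P sin θ.
Along the incline: P cos θ + μ_s N = m g sin θ, i.e. P cos θ + μ_s (m g cos θ + P sin θ) = m g sin θ.
Solving, P (cos θ + μ_s sin θ) = m g (sin θ − μ_s cos θ), so P = 1080×0.127/1.014 = 135 N.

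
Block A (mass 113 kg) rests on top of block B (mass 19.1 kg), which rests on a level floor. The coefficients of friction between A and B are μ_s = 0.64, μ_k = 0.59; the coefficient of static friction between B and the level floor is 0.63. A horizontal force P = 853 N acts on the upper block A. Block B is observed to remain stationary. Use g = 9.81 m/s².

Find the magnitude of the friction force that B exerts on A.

f ≈ 654 N

Between the blocks, N₁ = m_A g = 1109 N.
Maximum static friction on A from B: μ_s N₁ = 0.64×1109 = 709.5 N.
P = 853 N exceeds that limit, so A slips over B and the interface friction becomes kinetic: f₁ = μ_k N₁ = 0.59×1109 = 654 N.
B experiences an equal 654 N forward from A (third law). B is in equilibrium, so the floor supplies f₂ = 654 N of static friction (limit μ_s(m_A+m_B)g = 816.4 N, not exceeded).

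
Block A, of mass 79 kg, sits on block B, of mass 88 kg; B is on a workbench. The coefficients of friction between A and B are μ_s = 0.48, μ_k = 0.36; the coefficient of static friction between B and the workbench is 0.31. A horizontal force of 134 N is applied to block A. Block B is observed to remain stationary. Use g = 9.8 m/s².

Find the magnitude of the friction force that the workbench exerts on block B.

Between the blocks, N₁ = m_A g = 774.2 N.
So the A–B interface can sustain at most μ_s N₁ = 371.6 N of static friction.
Since P = 134 N ≤ 371.6 N, A does not slip on B; friction on A equals P = 134 N.
By Newton's third law B feels 134 N forward from A. With B stationary, the floor's static friction on B balances it: f₂ = 134 N (well within μ_s(m_A+m_B)g = 507.3 N).

f ≈ 134 N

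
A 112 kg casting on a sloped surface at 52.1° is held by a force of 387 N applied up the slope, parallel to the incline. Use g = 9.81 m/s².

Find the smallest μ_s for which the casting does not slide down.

N = m g cos θ = 674.9 N.
Friction must make up the shortfall along the incline: f = m g sin θ − P = 867 − 387 = 480 N.
At the threshold f = μ_s N, so μ_s,min = 480/674.9 = 0.711.

μ_s,min ≈ 0.711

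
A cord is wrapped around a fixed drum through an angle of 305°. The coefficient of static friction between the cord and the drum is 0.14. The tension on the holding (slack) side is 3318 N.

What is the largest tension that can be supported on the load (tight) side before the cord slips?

T_max ≈ 6990 N

At impending slip the capstan equation gives T₂/T₁ = e^{μβ} with β in radians.
β = 305° × π/180 = 5.323 rad.
e^{μβ} = e^{0.14×5.323} = 2.107.
T₂ = T₁ · e^{μβ} = 3318 × 2.107 = 6990 N.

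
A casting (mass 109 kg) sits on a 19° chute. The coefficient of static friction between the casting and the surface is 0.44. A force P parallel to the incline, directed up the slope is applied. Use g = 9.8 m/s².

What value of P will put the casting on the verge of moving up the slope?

At impending motion up the slope, friction acts down-slope at its limit: f = μ_s N.
P is parallel to the surface, so N = m g cos θ = 1010 N.
Along the incline: P = m g sin θ + μ_s N = 348 + 0.44×1010 = 792 N.

P ≈ 792 N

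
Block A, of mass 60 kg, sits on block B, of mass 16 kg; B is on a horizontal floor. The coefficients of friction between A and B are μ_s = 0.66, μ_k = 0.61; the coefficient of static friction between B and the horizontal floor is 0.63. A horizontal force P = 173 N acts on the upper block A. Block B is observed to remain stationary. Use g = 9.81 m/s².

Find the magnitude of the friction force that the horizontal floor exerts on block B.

Normal force at the A–B interface: N₁ = m_A g = 588.6 N.
Maximum static friction on A from B: μ_s N₁ = 0.66×588.6 = 388.5 N.
P = 173 N is within that limit, so A and B move together (both at rest); the A–B friction is simply f₁ = P = 173 N.
B experiences an equal 173 N forward from A (third law). B is in equilibrium, so the floor supplies f₂ = 173 N of static friction (limit μ_s(m_A+m_B)g = 469.7 N, not exceeded).

f ≈ 173 N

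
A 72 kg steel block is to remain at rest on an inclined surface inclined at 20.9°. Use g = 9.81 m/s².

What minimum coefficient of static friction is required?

μ_s,min ≈ 0.382

At the slip threshold m g sin θ = μ_s m g cos θ, so μ_s,min = tan θ.
μ_s,min = tan 20.9° = 0.382.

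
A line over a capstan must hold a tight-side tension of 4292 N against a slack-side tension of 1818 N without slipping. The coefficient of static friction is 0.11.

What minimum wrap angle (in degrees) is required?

β_min ≈ 447°

T₂/T₁ = e^{μβ} → β = ln(T₂/T₁)/μ.
β = ln(4292/1818)/0.11 = 0.859/0.11 = 7.809 rad.
In degrees: β = 7.809 × 180/π = 447°.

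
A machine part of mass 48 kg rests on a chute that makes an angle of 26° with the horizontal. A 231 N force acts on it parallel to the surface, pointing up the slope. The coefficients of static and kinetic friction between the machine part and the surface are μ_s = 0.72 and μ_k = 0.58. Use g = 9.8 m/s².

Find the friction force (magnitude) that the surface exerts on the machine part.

f ≈ 24.8 N (down the incline)

Normal force: N = m g cos θ = 48 × 9.8 × cos 26° = 422.8 N.
For equilibrium along the incline the friction force must supply f = m g sin θ − P = 206.2 − 231 = -24.79 N (positive meaning up-slope).
Maximum static friction available: μ_s N = 0.72 × 422.8 = 304.4 N.
Since |-24.79| ≤ 304.4 N, no slip — friction simply equals what equilibrium demands.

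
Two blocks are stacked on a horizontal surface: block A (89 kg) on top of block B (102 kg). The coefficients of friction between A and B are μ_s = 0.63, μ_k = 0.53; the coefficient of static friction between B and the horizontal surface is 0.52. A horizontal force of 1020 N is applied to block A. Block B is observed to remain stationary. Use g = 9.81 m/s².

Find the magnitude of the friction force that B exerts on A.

Normal force at the A–B interface: N₁ = m_A g = 873.1 N.
So the A–B interface can sustain at most μ_s N₁ = 550 N of static friction.
P = 1020 N exceeds that limit, so A slips over B and the interface friction becomes kinetic: f₁ = μ_k N₁ = 0.53×873.1 = 463 N.
By Newton's third law B feels 463 N forward from A. With B stationary, the floor's static friction on B balances it: f₂ = 463 N (well within μ_s(m_A+m_B)g = 974.3 N).

f ≈ 463 N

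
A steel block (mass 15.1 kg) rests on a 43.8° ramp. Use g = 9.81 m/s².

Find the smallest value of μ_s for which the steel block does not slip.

At the slip threshold m g sin θ = μ_s m g cos θ, so μ_s,min = tan θ.
μ_s,min = tan 43.8° = 0.959.

μ_s,min ≈ 0.959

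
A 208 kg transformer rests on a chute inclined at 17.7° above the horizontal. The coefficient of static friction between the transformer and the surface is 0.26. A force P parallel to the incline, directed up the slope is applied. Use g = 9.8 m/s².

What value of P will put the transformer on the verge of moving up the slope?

At impending motion up the slope, friction acts down-slope at its limit: f = μ_s N.
P is parallel to the surface, so N = m g cos θ = 1940 N.
Along the incline: P = m g sin θ + μ_s N = 620 + 0.26×1940 = 1120 N.

P ≈ 1120 N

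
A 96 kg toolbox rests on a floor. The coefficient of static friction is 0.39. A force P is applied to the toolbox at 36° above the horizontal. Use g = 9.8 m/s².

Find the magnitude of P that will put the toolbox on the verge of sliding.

N = m g − P sin α (the pull lifts the toolbox).
At impending slip, P cos α = μ_s N = μ_s (m g − P sin α).
Solving: P (cos α + μ_s sin α) = μ_s m g → P = 0.39×941/(cos 36° + 0.39 sin 36°) = 367/1.038 = 353 N.

P ≈ 353 N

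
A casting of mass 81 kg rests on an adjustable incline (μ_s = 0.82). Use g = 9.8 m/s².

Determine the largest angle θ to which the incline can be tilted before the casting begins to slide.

At the slip threshold, m g sin θ = μ_s · m g cos θ, so tan θ = μ_s.
θ_max = arctan(0.82) = 39.4°.

θ_max ≈ 39.4°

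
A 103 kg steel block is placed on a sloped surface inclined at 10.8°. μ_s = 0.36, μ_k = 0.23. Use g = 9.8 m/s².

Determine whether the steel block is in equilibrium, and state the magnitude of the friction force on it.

N = m g cos θ = 992 N.
Down-slope weight component: m g sin θ = 189 N.
μ_s N = 357 N.
189 ≤ 357 N, so it stays put; friction = 189 N.

f ≈ 189 N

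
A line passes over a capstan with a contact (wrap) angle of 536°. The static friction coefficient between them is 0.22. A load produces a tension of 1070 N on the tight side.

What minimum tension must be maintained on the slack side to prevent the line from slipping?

T_min ≈ 137 N

Capstan equation at impending slip: T_tight/T_slack = e^{μβ}.
β = 536° = 9.355 rad; e^{μβ} = e^{0.22×9.355} = 7.831.
T_slack = T_tight / e^{μβ} = 1070 / 7.831 = 137 N.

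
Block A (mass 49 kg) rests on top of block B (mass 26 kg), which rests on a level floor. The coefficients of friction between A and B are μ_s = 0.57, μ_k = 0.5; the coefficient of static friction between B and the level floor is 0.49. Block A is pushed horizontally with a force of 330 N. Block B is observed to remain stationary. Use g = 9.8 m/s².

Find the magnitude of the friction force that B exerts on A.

f ≈ 240 N

Normal force at the A–B interface: N₁ = m_A g = 480.2 N.
Maximum static friction on A from B: μ_s N₁ = 0.57×480.2 = 273.7 N.
P = 330 N exceeds that limit, so A slips over B and the interface friction becomes kinetic: f₁ = μ_k N₁ = 0.5×480.2 = 240 N.
B experiences an equal 240 N forward from A (third law). B is in equilibrium, so the floor supplies f₂ = 240 N of static friction (limit μ_s(m_A+m_B)g = 360.1 N, not exceeded).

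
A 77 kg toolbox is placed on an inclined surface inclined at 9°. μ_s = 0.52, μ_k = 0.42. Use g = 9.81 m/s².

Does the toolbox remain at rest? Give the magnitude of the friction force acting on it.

N = m g cos θ = 746 N.
Down-slope weight component: m g sin θ = 118 N.
μ_s N = 388 N.
118 ≤ 388 N, so it stays put; friction = 118 N.

f ≈ 118 N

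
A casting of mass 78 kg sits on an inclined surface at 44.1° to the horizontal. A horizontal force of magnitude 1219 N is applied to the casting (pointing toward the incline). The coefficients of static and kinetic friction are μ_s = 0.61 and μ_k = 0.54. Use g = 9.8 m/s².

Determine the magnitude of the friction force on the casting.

The horizontal push has a component P sin θ into the surface, so N = m g cos θ + P sin θ = 548.9 + 848.3 = 1397 N.
Parallel to the incline: P cos θ − m g sin θ = 875.4 − 532 = 343.4 N; the friction needed to balance this is 343.4 N acting down the slope.
Maximum static friction: μ_s N = 0.61 × 1397 = 852.3 N.
Since 343.4 N is within the 852.3 N limit, the casting stays put and friction is exactly 343 N.

f ≈ 343 N (down the incline)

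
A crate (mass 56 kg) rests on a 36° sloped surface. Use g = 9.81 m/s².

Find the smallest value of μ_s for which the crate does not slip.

At the slip threshold m g sin θ = μ_s m g cos θ, so μ_s,min = tan θ.
μ_s,min = tan 36° = 0.727.

μ_s,min ≈ 0.727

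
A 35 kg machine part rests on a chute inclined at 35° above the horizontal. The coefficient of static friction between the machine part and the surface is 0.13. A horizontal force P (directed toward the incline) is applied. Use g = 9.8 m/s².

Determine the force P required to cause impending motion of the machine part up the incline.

P ≈ 313 N

At impending motion up the slope, friction acts down-slope at its limit: f = μ_s N.
Perpendicular to the incline: N = m g cos θ + P sin θ.
Along the incline: P cos θ = m g sin θ + μ_s N = m g sin θ + μ_s (m g cos θ + P sin θ).
Solving, P (cos θ − μ_s sin θ) = m g (sin θ + μ_s cos θ), so P = 35×9.8×(sin 35° + 0.13 cos 35°)/(cos 35° − 0.13 sin 35°) = 343×0.6801/0.7446 = 313 N.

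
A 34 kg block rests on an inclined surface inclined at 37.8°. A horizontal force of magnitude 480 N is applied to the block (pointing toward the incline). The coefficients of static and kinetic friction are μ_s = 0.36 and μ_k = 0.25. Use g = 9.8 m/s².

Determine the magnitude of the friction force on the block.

f ≈ 175 N (down the incline)

Resolve perpendicular to the incline: N = m g cos θ + P sin θ = 34×9.8×cos 37.8° + 480×sin 37.8° = 557.5 N.
Along the incline, the net driving force (taking up-slope positive) is P cos θ − m g sin θ = 379.3 − 204.2 = 175.1 N, so equilibrium requires friction f = -175.1 N (down-slope).
The limit of static friction is μ_s N = 200.7 N.
Since 175.1 N is within the 200.7 N limit, the block stays put and friction is exactly 175 N.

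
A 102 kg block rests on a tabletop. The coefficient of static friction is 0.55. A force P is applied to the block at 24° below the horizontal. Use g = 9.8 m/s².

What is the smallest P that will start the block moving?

P ≈ 797 N

N = m g + P sin α (the push presses the block into the tabletop).
At impending slip, P cos α = μ_s N = μ_s (m g + P sin α).
Solving: P (cos α − μ_s sin α) = μ_s m g → P = 0.55×1000/(cos 24° − 0.55 sin 24°) = 550/0.6898 = 797 N.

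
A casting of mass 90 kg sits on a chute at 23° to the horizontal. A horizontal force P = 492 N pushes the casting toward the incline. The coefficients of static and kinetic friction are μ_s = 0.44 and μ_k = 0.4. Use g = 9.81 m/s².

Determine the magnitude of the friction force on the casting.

f ≈ 108 N (down the incline)

The horizontal push has a component P sin θ into the surface, so N = m g cos θ + P sin θ = 812.7 + 192.2 = 1005 N.
Parallel to the incline: P cos θ − m g sin θ = 452.9 − 345 = 107.9 N; the friction needed to balance this is 107.9 N acting down the slope.
Maximum static friction: μ_s N = 0.44 × 1005 = 442.2 N.
|f_req| = 107.9 ≤ 442.2 N → the casting is in equilibrium; friction equals the required value.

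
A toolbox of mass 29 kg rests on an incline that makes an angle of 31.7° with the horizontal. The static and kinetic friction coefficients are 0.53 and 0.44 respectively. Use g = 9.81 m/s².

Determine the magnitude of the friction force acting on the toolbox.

f ≈ 107 N (up the incline)

The normal reaction is N = m g cos θ = 242 N.
For equilibrium along the incline, friction must balance the weight component: f = m g sin θ = 149.5 N up the slope.
The static-friction ceiling is μ_s N = 0.53 × 242 = 128.3 N.
Since |149.5| > 128.3 N, static friction cannot hold it; the toolbox slides down the incline and kinetic friction applies: f = μ_k N = 0.44 × 242 = 107 N.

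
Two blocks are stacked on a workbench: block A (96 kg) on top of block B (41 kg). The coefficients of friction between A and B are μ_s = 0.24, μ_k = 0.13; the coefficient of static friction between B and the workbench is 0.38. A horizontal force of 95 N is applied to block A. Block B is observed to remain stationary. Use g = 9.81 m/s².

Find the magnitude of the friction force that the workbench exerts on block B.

f ≈ 95 N

Between the blocks, N₁ = m_A g = 941.8 N.
Maximum static friction on A from B: μ_s N₁ = 0.24×941.8 = 226 N.
P = 95 N is within that limit, so A and B move together (both at rest); the A–B friction is simply f₁ = P = 95 N.
B experiences an equal 95 N forward from A (third law). B is in equilibrium, so the floor supplies f₂ = 95 N of static friction (limit μ_s(m_A+m_B)g = 510.7 N, not exceeded).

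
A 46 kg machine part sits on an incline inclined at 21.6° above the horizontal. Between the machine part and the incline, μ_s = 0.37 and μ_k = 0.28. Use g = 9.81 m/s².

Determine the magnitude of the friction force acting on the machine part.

The normal reaction is N = m g cos θ = 419.6 N.
Along the slope the weight component is m g sin θ = 166.1 N; friction must supply exactly this, acting up-slope.
The static-friction ceiling is μ_s N = 0.37 × 419.6 = 155.2 N.
Since |166.1| > 155.2 N, static friction cannot hold it; the machine part slides down the incline and kinetic friction applies: f = μ_k N = 0.28 × 419.6 = 117 N.

f ≈ 117 N (up the incline)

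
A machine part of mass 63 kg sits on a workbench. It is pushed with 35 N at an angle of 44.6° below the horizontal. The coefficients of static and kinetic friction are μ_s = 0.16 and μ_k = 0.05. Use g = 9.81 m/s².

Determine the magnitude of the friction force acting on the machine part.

f ≈ 24.9 N

Vertical equilibrium gives N = m g + P sin α = 642.6 N.
The horizontal driving force is P cos α = 24.92 N, so equilibrium needs friction f = 24.92 N.
The static-friction limit is μ_s N = 102.8 N.
Since 24.92 N does not exceed the limit, the machine part stays at rest and f = 24.9 N.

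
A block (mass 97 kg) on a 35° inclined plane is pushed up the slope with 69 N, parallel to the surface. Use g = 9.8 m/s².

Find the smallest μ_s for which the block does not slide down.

N = m g cos θ = 778.7 N.
Friction must make up the shortfall along the incline: f = m g sin θ − P = 545.2 − 69 = 476.2 N.
At the threshold f = μ_s N, so μ_s,min = 476.2/778.7 = 0.612.

μ_s,min ≈ 0.612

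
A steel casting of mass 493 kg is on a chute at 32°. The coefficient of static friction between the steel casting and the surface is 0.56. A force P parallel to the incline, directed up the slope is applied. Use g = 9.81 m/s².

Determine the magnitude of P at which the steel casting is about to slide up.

P ≈ 4860 N

At impending motion up the slope, friction acts down-slope at its limit: f = μ_s N.
P is parallel to the surface, so N = m g cos θ = 4100 N.
Along the incline: P = m g sin θ + μ_s N = 2560 + 0.56×4100 = 4860 N.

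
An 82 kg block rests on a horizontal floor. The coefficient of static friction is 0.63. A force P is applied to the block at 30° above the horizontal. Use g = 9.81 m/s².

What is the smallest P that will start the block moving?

N = m g − P sin α (the pull lifts the block).
At impending slip, P cos α = μ_s N = μ_s (m g − P sin α).
Solving: P (cos α + μ_s sin α) = μ_s m g → P = 0.63×804/(cos 30° + 0.63 sin 30°) = 507/1.181 = 429 N.

P ≈ 429 N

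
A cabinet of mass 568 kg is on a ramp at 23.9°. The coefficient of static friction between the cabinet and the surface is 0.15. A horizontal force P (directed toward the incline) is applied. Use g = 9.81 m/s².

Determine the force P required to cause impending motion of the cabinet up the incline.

P ≈ 3540 N

At impending motion up the slope, friction acts down-slope at its limit: f = μ_s N.
Perpendicular to the incline: N = m g cos θ + P sin θ.
Along the incline: P cos θ = m g sin θ + μ_s N = m g sin θ + μ_s (m g cos θ + P sin θ).
Solving, P (cos θ − μ_s sin θ) = m g (sin θ + μ_s cos θ), so P = 568×9.81×(sin 23.9° + 0.15 cos 23.9°)/(cos 23.9° − 0.15 sin 23.9°) = 5570×0.5423/0.8535 = 3540 N.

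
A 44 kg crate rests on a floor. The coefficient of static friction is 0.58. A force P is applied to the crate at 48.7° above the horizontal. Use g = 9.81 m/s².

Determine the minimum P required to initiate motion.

N = m g − P sin α (the pull lifts the crate).
At impending slip, P cos α = μ_s N = μ_s (m g − P sin α).
Solving: P (cos α + μ_s sin α) = μ_s m g → P = 0.58×432/(cos 48.7° + 0.58 sin 48.7°) = 250/1.096 = 228 N.

P ≈ 228 N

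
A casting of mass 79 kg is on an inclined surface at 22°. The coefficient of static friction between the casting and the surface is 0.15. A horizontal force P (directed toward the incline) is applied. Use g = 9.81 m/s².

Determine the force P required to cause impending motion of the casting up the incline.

P ≈ 457 N

At impending motion up the slope, friction acts down-slope at its limit: f = μ_s N.
Perpendicular to the incline: N = m g cos θ + P sin θ.
Along the incline: P cos θ = m g sin θ + μ_s N = m g sin θ + μ_s (m g cos θ + P sin θ).
Solving, P (cos θ − μ_s sin θ) = m g (sin θ + μ_s cos θ), so P = 79×9.81×(sin 22° + 0.15 cos 22°)/(cos 22° − 0.15 sin 22°) = 775×0.5137/0.871 = 457 N.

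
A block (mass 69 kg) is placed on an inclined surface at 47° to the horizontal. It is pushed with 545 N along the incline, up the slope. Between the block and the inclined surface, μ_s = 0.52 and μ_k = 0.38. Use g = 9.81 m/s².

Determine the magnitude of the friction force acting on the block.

The normal reaction is N = m g cos θ = 461.6 N.
For equilibrium along the incline the friction force must supply f = m g sin θ − P = 495 − 545 = -49.95 N (positive meaning up-slope).
The static-friction ceiling is μ_s N = 0.52 × 461.6 = 240.1 N.
Since |-49.95| ≤ 240.1 N, static friction is sufficient; f equals the required value, not μ_s N.

f ≈ 50 N (down the incline)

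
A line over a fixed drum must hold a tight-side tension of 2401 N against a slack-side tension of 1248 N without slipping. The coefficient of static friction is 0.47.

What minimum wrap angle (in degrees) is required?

β_min ≈ 79.8°

T₂/T₁ = e^{μβ} → β = ln(T₂/T₁)/μ.
β = ln(2401/1248)/0.47 = 0.6543/0.47 = 1.392 rad.
In degrees: β = 1.392 × 180/π = 79.8°.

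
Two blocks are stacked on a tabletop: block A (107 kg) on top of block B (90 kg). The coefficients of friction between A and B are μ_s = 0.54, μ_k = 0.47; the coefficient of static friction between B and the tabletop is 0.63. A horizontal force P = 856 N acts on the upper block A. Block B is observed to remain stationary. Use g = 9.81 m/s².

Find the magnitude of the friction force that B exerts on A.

Between the blocks, N₁ = m_A g = 1050 N.
Maximum static friction on A from B: μ_s N₁ = 0.54×1050 = 566.8 N.
P = 856 N exceeds that limit, so A slips over B and the interface friction becomes kinetic: f₁ = μ_k N₁ = 0.47×1050 = 493 N.
By Newton's third law B feels 493 N forward from A. With B stationary, the floor's static friction on B balances it: f₂ = 493 N (well within μ_s(m_A+m_B)g = 1218 N).

f ≈ 493 N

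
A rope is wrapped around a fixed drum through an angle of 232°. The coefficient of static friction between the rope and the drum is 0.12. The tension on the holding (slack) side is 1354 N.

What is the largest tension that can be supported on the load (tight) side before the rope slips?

T_max ≈ 2200 N

At impending slip the capstan equation gives T₂/T₁ = e^{μβ} with β in radians.
β = 232° × π/180 = 4.049 rad.
e^{μβ} = e^{0.12×4.049} = 1.626.
T₂ = T₁ · e^{μβ} = 1354 × 1.626 = 2200 N.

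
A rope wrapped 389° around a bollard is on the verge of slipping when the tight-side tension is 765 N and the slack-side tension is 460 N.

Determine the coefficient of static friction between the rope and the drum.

T₂/T₁ = e^{μβ} → μ = ln(T₂/T₁)/β.
β = 389° = 6.789 rad.
μ = ln(765/460)/6.789 = ln(1.663)/6.789 = 0.0749.

μ ≈ 0.0749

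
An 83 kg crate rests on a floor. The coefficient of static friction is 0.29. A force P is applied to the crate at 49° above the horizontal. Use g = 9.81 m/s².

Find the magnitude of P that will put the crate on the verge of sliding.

N = m g − P sin α (the pull lifts the crate).
At impending slip, P cos α = μ_s N = μ_s (m g − P sin α).
Solving: P (cos α + μ_s sin α) = μ_s m g → P = 0.29×814/(cos 49° + 0.29 sin 49°) = 236/0.8749 = 270 N.

P ≈ 270 N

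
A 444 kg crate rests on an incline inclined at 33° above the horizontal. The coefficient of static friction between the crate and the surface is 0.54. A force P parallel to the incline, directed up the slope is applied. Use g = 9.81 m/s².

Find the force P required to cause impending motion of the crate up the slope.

P ≈ 4340 N

At impending motion up the slope, friction acts down-slope at its limit: f = μ_s N.
P is parallel to the surface, so N = m g cos θ = 3650 N.
Along the incline: P = m g sin θ + μ_s N = 2370 + 0.54×3650 = 4340 N.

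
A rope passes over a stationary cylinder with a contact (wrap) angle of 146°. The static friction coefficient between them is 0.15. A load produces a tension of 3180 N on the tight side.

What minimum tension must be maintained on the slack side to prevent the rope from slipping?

T_min ≈ 2170 N

Capstan equation at impending slip: T_tight/T_slack = e^{μβ}.
β = 146° = 2.548 rad; e^{μβ} = e^{0.15×2.548} = 1.466.
T_slack = T_tight / e^{μβ} = 3180 / 1.466 = 2170 N.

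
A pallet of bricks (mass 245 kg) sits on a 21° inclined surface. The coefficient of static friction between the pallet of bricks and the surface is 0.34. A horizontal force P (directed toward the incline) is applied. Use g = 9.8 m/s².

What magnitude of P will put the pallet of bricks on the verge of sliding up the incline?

At impending motion up the slope, friction acts down-slope at its limit: f = μ_s N.
Perpendicular to the incline: N = m g cos θ + P sin θ.
Along the incline: P cos θ = m g sin θ + μ_s N = m g sin θ + μ_s (m g cos θ + P sin θ).
Solving, P (cos θ − μ_s sin θ) = m g (sin θ + μ_s cos θ), so P = 245×9.8×(sin 21° + 0.34 cos 21°)/(cos 21° − 0.34 sin 21°) = 2400×0.6758/0.8117 = 2000 N.

P ≈ 2000 N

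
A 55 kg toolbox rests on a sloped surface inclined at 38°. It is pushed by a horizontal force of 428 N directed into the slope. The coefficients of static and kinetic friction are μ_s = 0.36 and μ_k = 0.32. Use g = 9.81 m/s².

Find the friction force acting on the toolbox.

Resolve perpendicular to the incline: N = m g cos θ + P sin θ = 55×9.81×cos 38° + 428×sin 38° = 688.7 N.
Parallel to the incline: P cos θ − m g sin θ = 337.3 − 332.2 = 5.088 N; the friction needed to balance this is 5.088 N acting down the slope.
The limit of static friction is μ_s N = 247.9 N.
Since 5.088 N is within the 247.9 N limit, the toolbox stays put and friction is exactly 5.09 N.

f ≈ 5.09 N (down the incline)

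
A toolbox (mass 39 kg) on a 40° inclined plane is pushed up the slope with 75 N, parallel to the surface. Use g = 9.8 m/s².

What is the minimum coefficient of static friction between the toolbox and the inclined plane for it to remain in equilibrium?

μ_s,min ≈ 0.583

N = m g cos θ = 292.8 N.
Friction must make up the shortfall along the incline: f = m g sin θ − P = 245.7 − 75 = 170.7 N.
At the threshold f = μ_s N, so μ_s,min = 170.7/292.8 = 0.583.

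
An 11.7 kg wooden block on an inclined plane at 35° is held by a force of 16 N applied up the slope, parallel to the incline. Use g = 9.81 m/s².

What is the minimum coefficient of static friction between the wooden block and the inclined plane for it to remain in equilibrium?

μ_s,min ≈ 0.53

N = m g cos θ = 94.02 N.
Friction must make up the shortfall along the incline: f = m g sin θ − P = 65.83 − 16 = 49.83 N.
At the threshold f = μ_s N, so μ_s,min = 49.83/94.02 = 0.53.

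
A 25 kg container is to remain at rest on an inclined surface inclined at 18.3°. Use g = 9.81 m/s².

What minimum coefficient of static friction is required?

μ_s,min ≈ 0.331

At the slip threshold m g sin θ = μ_s m g cos θ, so μ_s,min = tan θ.
μ_s,min = tan 18.3° = 0.331.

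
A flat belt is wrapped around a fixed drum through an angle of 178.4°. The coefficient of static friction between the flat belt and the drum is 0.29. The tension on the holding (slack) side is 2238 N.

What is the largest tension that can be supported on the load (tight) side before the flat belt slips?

T_max ≈ 5520 N

At impending slip the capstan equation gives T₂/T₁ = e^{μβ} with β in radians.
β = 178.4° × π/180 = 3.114 rad.
e^{μβ} = e^{0.29×3.114} = 2.467.
T₂ = T₁ · e^{μβ} = 2238 × 2.467 = 5520 N.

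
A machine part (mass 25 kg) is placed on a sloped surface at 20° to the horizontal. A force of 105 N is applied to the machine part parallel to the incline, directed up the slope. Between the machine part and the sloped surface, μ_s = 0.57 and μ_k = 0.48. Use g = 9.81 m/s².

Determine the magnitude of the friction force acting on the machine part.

The normal reaction is N = m g cos θ = 230.5 N.
For equilibrium along the incline the friction force must supply f = m g sin θ − P = 83.88 − 105 = -21.12 N (positive meaning up-slope).
Static friction can supply at most μ_s N = 131.4 N.
Since |-21.12| ≤ 131.4 N, the machine part remains in static equilibrium and friction takes exactly the required value.

f ≈ 21.1 N (down the incline)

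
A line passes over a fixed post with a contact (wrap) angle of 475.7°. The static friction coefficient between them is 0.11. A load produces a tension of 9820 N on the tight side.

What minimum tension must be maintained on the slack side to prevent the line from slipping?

T_min ≈ 3940 N

Capstan equation at impending slip: T_tight/T_slack = e^{μβ}.
β = 475.7° = 8.303 rad; e^{μβ} = e^{0.11×8.303} = 2.492.
T_slack = T_tight / e^{μβ} = 9820 / 2.492 = 3940 N.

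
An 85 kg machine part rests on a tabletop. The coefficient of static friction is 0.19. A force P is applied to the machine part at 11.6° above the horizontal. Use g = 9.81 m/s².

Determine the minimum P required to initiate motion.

P ≈ 156 N

N = m g − P sin α (the pull lifts the machine part).
At impending slip, P cos α = μ_s N = μ_s (m g − P sin α).
Solving: P (cos α + μ_s sin α) = μ_s m g → P = 0.19×834/(cos 11.6° + 0.19 sin 11.6°) = 158/1.018 = 156 N.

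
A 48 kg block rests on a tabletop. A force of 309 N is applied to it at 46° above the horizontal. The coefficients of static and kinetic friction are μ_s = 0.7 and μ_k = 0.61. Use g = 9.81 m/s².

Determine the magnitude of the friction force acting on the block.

Vertical equilibrium gives N = m g − P sin α = 248.6 N.
The horizontal driving force is P cos α = 214.6 N, so equilibrium needs friction f = 214.6 N.
μ_s N = 0.7 × 248.6 = 174 N.
214.6 > 174 N → the block slides; f = μ_k N = 0.61×248.6 = 152 N.

f ≈ 152 N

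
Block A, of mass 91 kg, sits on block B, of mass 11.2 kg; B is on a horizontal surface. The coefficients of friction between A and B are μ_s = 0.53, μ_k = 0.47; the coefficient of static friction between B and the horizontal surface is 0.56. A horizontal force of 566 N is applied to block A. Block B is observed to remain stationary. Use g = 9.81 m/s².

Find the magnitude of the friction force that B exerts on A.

f ≈ 420 N

Normal force at the A–B interface: N₁ = m_A g = 892.7 N.
So the A–B interface can sustain at most μ_s N₁ = 473.1 N of static friction.
P = 566 N exceeds that limit, so A slips over B and the interface friction becomes kinetic: f₁ = μ_k N₁ = 0.47×892.7 = 420 N.
B experiences an equal 420 N forward from A (third law). B is in equilibrium, so the floor supplies f₂ = 420 N of static friction (limit μ_s(m_A+m_B)g = 561.4 N, not exceeded).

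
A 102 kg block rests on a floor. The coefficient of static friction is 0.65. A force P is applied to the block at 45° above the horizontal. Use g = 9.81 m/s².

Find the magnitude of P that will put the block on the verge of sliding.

P ≈ 557 N

N = m g − P sin α (the pull lifts the block).
At impending slip, P cos α = μ_s N = μ_s (m g − P sin α).
Solving: P (cos α + μ_s sin α) = μ_s m g → P = 0.65×1000/(cos 45° + 0.65 sin 45°) = 650/1.167 = 557 N.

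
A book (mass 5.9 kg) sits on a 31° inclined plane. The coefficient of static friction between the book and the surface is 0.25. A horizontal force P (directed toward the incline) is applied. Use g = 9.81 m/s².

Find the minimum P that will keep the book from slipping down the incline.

P_min ≈ 17.7 N

The book tends to slide down (tan θ > μ_s), so at the point of impending slip friction acts up-slope at its limit: f = μ_s N.
Perpendicular to the incline: N = m g cos θ + P sin θ.
Along the incline: P cos θ + μ_s N = m g sin θ, i.e. P cos θ + μ_s (m g cos θ + P sin θ) = m g sin θ.
Solving, P (cos θ + μ_s sin θ) = m g (sin θ − μ_s cos θ), so P = 57.9×0.3007/0.9859 = 17.7 N.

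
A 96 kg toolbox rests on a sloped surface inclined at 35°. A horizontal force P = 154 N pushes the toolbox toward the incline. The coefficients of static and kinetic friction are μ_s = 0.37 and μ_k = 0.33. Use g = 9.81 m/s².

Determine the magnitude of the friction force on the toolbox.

Resolve perpendicular to the incline: N = m g cos θ + P sin θ = 96×9.81×cos 35° + 154×sin 35° = 859.8 N.
Along the incline, the net driving force (taking up-slope positive) is P cos θ − m g sin θ = 126.1 − 540.2 = -414 N, so equilibrium requires friction f = 414 N (up-slope).
Maximum static friction: μ_s N = 0.37 × 859.8 = 318.1 N.
The required 414 N exceeds the static limit, so the toolbox slides down-slope and f = μ_k N = 0.33×859.8 = 284 N.

f ≈ 284 N (up the incline)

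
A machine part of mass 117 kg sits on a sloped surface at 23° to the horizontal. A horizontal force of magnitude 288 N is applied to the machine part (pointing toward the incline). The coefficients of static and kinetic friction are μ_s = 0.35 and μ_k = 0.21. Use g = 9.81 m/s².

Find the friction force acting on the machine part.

Resolve perpendicular to the incline: N = m g cos θ + P sin θ = 117×9.81×cos 23° + 288×sin 23° = 1169 N.
Parallel to the incline: P cos θ − m g sin θ = 265.1 − 448.5 = -183.4 N; the friction needed to balance this is 183.4 N acting up the slope.
The limit of static friction is μ_s N = 409.2 N.
Since 183.4 N is within the 409.2 N limit, the machine part stays put and friction is exactly 183 N.

f ≈ 183 N (up the incline)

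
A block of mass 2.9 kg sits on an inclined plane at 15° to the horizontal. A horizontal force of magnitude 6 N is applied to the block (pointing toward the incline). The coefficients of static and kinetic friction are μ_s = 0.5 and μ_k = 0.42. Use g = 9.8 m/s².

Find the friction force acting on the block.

Normal direction: N = m g cos θ + P sin θ = 29 N.
Along the incline, the net driving force (taking up-slope positive) is P cos θ − m g sin θ = 5.796 − 7.356 = -1.56 N, so equilibrium requires friction f = 1.56 N (up-slope).
The limit of static friction is μ_s N = 14.5 N.
|f_req| = 1.56 ≤ 14.5 N → the block is in equilibrium; friction equals the required value.

f ≈ 1.56 N (up the incline)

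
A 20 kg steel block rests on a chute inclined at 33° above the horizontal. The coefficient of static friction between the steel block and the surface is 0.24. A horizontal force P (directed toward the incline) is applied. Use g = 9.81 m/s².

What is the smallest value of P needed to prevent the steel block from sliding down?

The steel block tends to slide down (tan θ > μ_s), so at the point of impending slip friction acts up-slope at its limit: f = μ_s N.
Perpendicular to the incline: N = m g cos θ + P sin θ.
Along the incline: P cos θ + μ_s N = m g sin θ, i.e. P cos θ + μ_s (m g cos θ + P sin θ) = m g sin θ.
Solving, P (cos θ + μ_s sin θ) = m g (sin θ − μ_s cos θ), so P = 196×0.3434/0.9694 = 69.5 N.

P_min ≈ 69.5 N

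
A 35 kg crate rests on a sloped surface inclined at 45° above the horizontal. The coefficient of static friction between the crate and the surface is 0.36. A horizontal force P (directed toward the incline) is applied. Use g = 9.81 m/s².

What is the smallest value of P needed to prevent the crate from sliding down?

The crate tends to slide down (tan θ > μ_s), so at the point of impending slip friction acts up-slope at its limit: f = μ_s N.
Perpendicular to the incline: N = m g cos θ + P sin θ.
Along the incline: P cos θ + μ_s N = m g sin θ, i.e. P cos θ + μ_s (m g cos θ + P sin θ) = m g sin θ.
Solving, P (cos θ + μ_s sin θ) = m g (sin θ − μ_s cos θ), so P = 343×0.4525/0.9617 = 162 N.

P_min ≈ 162 N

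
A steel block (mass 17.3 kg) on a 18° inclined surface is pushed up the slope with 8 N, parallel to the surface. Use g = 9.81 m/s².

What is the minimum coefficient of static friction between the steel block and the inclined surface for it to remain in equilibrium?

μ_s,min ≈ 0.275

N = m g cos θ = 161.4 N.
Friction must make up the shortfall along the incline: f = m g sin θ − P = 52.44 − 8 = 44.44 N.
At the threshold f = μ_s N, so μ_s,min = 44.44/161.4 = 0.275.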